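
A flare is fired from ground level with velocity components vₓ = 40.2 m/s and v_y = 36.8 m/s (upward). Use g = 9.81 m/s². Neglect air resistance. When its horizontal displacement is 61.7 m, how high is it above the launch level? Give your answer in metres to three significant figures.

44.9 m

At x = 61.7 m, t = x/vₓ = 61.7/40.20 = 1.535 s.
Height: y = v_y0 t − ½ g t² = 36.80 × 1.535 − 4.905 × 1.535² = 56.48 − 11.55 = 44.93 m.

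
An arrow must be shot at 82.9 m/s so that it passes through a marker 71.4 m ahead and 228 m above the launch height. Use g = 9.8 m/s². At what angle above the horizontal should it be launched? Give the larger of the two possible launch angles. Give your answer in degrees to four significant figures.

86.32°

Trajectory: y = x tanθ − g x² (1 + tan²θ)/(2v₀²). With x = 71.4, y = 228, v₀ = 82.9, g = 9.80:
3.635 tan²θ − 71.4 tanθ + (231.6) = 0.
tanθ = [71.4 ± √(71.4² − 4 × 3.635 × (231.6))] / (2 × 3.635) = (71.4 ± 41.60) / 7.270, giving tanθ = 4.100 or 15.54.
θ = 76.29° or 86.32°; the larger is 86.32°.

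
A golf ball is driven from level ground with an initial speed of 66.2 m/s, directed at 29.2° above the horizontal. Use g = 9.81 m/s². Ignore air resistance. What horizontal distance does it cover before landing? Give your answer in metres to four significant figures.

380.5 m

Components: vₓ = 66.20 cos 29.2° = 57.79 m/s, v_y0 = 66.20 sin 29.2° = 32.30 m/s.
Flight time T = 2 v_y0 / g = 6.584 s.
Range: R = vₓ T = 57.79 × 6.584 = 380.5 m.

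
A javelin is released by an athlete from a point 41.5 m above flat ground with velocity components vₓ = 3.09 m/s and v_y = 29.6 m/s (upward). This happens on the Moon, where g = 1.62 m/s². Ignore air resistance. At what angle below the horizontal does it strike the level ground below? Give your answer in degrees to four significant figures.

84.45°

With up positive and y = 0 at the ground: y(t) = 41.5 + (29.60) t − 0.8100 t². Setting y = 0 and taking the positive root: t = [29.60 + √(29.60² + 2·1.62·41.5)] / 1.62 = (29.60 + 31.79) / 1.62 = 37.90 s.
At impact: v_y = v_y0 − g t = −31.79 m/s; vₓ = 3.090 m/s.
Angle below horizontal: arctan(|v_y|/vₓ) = arctan(31.79/3.090) = 84.45°.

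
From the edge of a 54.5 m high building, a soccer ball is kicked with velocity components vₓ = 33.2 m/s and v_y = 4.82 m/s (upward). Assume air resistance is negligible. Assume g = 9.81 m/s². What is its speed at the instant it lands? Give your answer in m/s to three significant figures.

The projectile lands when y = 54.5 + (4.820) t − ½·9.81·t² = 0. Positive root: t = (4.820 + √(4.820² + 2·9.81·54.5)) / 9.81 = (4.820 + 33.05) / 9.81 = 3.861 s.
Vertical velocity at impact: v_y = v_y0 − g t = 4.820 − 9.81 × 3.861 = −33.05 m/s.
Speed: |v| = √(vₓ² + v_y²) = √(33.20² + 33.05²) = 46.85 m/s.

46.8 m/s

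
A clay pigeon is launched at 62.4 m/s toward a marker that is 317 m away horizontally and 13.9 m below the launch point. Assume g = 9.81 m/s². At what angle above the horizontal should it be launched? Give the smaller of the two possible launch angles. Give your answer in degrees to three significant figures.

Trajectory: y = x tanθ − g x² (1 + tan²θ)/(2v₀²). With x = 317, y = −13.9, v₀ = 62.4, g = 9.81:
126.6 tan²θ − 317 tanθ + (112.7) = 0.
tanθ = [317 ± √(317² − 4 × 126.6 × (112.7))] / (2 × 126.6) = (317 ± 208.4) / 253.2, giving tanθ = 0.4290 or 2.075.
θ = 23.22° or 64.27°; the smaller is 23.22°.

23.2°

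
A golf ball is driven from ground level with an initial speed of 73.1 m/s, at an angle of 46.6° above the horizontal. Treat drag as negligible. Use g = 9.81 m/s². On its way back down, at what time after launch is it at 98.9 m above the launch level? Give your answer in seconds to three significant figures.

vₓ = 73.10 cos 46.6° = 50.23 m/s; v_y0 = 73.10 sin 46.6° = 53.11 m/s.
Set y = v_y0 t − ½ g t² = 98.9: 4.905 t² − 53.11 t + 98.9 = 0.
t = [53.11 ± √(53.11² − 2·9.81·98.9)] / 9.81 = (53.11 ± 29.67) / 9.81, so t = 2.389 s or t = 8.439 s.
The descending-branch root is 8.439 s.

8.44 s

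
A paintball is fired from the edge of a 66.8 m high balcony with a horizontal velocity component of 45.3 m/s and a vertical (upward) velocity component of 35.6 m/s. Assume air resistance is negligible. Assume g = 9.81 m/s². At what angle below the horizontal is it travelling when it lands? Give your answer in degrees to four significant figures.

Vertical motion (up positive, ground at y = 0): 4.905 t² − (35.60) t − 66.8 = 0, so t = (35.60 + √(35.60² + 2·9.81·66.8)) / 9.81 = (35.60 + 50.77) / 9.81 = 8.805 s.
At impact: v_y = v_y0 − g t = −50.77 m/s; vₓ = 45.30 m/s.
Angle below horizontal: arctan(|v_y|/vₓ) = arctan(50.77/45.30) = 48.26°.

48.26°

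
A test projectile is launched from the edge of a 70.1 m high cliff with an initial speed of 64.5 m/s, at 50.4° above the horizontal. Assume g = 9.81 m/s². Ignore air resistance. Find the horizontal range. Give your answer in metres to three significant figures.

vₓ = 64.50 cos 50.4° = 41.11 m/s; v_y0 = 64.50 sin 50.4° = 49.70 m/s.
Vertical motion (up positive, ground at y = 0): 4.905 t² − (49.70) t − 70.1 = 0, so t = (49.70 + √(49.70² + 2·9.81·70.1)) / 9.81 = (49.70 + 62.01) / 9.81 = 11.39 s.
Horizontal distance: R = vₓ t = 41.11 × 11.39 = 468.2 m.

468 m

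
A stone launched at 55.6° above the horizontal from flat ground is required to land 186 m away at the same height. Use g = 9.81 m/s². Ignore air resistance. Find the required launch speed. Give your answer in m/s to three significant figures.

From R = (v₀² / g) sin 2θ: v₀ = √(gR / sin 2θ).
v₀ = √(9.81 × 186 / sin 111.2°) = √(1825 / 0.9323) = √1957.1 = 44.24 m/s.

44.2 m/s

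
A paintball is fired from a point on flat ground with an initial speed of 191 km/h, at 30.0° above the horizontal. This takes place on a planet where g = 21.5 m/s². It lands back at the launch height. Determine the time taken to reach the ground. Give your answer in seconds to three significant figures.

2.47 s

Convert: 191 km/h = 191/3.6 = 53.06 m/s.
Resolve: vₓ = 53.06 cos 30.0° = 45.95 m/s and v_y0 = 53.06 sin 30.0° = 26.53 m/s.
Landing at launch height ⇒ T = 2 v_y0 / g = 2 × 26.53 / 21.5 = 2.468 s.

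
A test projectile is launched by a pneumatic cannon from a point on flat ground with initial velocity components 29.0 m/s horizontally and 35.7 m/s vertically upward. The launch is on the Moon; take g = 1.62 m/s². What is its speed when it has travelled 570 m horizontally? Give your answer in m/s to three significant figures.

x = vₓ t ⇒ t = 570/29.00 = 19.66 s.
Vertical velocity there: v_y = v_y0 − g t = 35.70 − 1.62 × 19.66 = 3.859 m/s.
Speed: √(vₓ² + v_y²) = √(29.00² + 3.859²) = 29.26 m/s.

29.3 m/s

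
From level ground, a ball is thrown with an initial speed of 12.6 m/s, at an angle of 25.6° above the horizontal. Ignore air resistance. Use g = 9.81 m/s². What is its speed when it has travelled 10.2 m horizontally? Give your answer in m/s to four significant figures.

11.85 m/s

Horizontal component vₓ = 12.60 cos 25.6° = 11.36 m/s; vertical v_y0 = 12.60 sin 25.6° = 5.444 m/s.
At x = 10.2 m, t = x/vₓ = 10.2/11.36 = 0.8976 s.
Vertical velocity there: v_y = v_y0 − g t = 5.444 − 9.81 × 0.8976 = −3.362 m/s.
Speed: √(vₓ² + v_y²) = √(11.36² + 3.362²) = 11.85 m/s.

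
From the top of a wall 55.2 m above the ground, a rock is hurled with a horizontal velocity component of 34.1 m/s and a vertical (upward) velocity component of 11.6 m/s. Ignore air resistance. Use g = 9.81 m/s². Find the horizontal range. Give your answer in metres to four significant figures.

Vertical motion (up positive, ground at y = 0): 4.905 t² − (11.60) t − 55.2 = 0, so t = (11.60 + √(11.60² + 2·9.81·55.2)) / 9.81 = (11.60 + 34.89) / 9.81 = 4.739 s.
Horizontal distance: R = vₓ t = 34.10 × 4.739 = 161.6 m.

161.6 m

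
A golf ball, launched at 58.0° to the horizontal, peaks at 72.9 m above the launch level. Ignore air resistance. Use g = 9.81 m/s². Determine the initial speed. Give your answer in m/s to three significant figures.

At the peak v_y = 0, so v_y0 = √(2gH) = √(2 × 9.81 × 72.9) = 37.82 m/s.
v_y0 = v₀ sin θ ⇒ v₀ = 37.82 / sin 58.0° = 44.60 m/s.

44.6 m/s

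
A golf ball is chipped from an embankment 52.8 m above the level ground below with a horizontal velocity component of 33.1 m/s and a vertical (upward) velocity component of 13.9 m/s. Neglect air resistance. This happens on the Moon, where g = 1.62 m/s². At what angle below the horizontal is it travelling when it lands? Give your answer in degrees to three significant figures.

The projectile lands when y = 52.8 + (13.90) t − ½·1.62·t² = 0. Positive root: t = (13.90 + √(13.90² + 2·1.62·52.8)) / 1.62 = (13.90 + 19.09) / 1.62 = 20.36 s.
At impact: v_y = v_y0 − g t = −19.09 m/s; vₓ = 33.10 m/s.
Angle below horizontal: arctan(|v_y|/vₓ) = arctan(19.09/33.10) = 29.97°.

30.0°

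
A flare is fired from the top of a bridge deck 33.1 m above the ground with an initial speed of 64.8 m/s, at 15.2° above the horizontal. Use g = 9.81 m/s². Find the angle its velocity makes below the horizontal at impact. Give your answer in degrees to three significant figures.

Resolve: vₓ = 64.80 cos 15.2° = 62.53 m/s and v_y0 = 64.80 sin 15.2° = 16.99 m/s.
Vertical motion (up positive, ground at y = 0): 4.905 t² − (16.99) t − 33.1 = 0, so t = (16.99 + √(16.99² + 2·9.81·33.1)) / 9.81 = (16.99 + 30.63) / 9.81 = 4.854 s.
At impact: v_y = v_y0 − g t = −30.63 m/s; vₓ = 62.53 m/s.
Angle below horizontal: arctan(|v_y|/vₓ) = arctan(30.63/62.53) = 26.10°.

26.1°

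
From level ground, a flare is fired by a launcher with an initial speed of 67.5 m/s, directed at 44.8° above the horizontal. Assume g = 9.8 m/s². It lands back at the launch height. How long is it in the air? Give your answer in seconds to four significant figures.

Components: vₓ = 67.50 cos 44.8° = 47.90 m/s, v_y0 = 67.50 sin 44.8° = 47.56 m/s.
Landing at launch height ⇒ T = 2 v_y0 / g = 2 × 47.56 / 9.80 = 9.707 s.

9.707 s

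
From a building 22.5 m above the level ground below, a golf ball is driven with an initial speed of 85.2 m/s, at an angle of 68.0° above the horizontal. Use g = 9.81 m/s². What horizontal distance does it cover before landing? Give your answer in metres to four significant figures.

Components: vₓ = 85.20 cos 68.0° = 31.92 m/s, v_y0 = 85.20 sin 68.0° = 79.00 m/s.
With up positive and y = 0 at the ground: y(t) = 22.5 + (79.00) t − 4.905 t². Setting y = 0 and taking the positive root: t = [79.00 + √(79.00² + 2·9.81·22.5)] / 9.81 = (79.00 + 81.74) / 9.81 = 16.39 s.
Horizontal distance: R = vₓ t = 31.92 × 16.39 = 523.0 m.

523.0 m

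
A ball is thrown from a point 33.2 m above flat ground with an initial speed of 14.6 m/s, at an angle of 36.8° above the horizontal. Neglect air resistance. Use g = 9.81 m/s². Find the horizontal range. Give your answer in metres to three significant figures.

Resolve: vₓ = 14.60 cos 36.8° = 11.69 m/s and v_y0 = 14.60 sin 36.8° = 8.746 m/s.
The projectile lands when y = 33.2 + (8.746) t − ½·9.81·t² = 0. Positive root: t = (8.746 + √(8.746² + 2·9.81·33.2)) / 9.81 = (8.746 + 26.98) / 9.81 = 3.642 s.
Horizontal distance: R = vₓ t = 11.69 × 3.642 = 42.57 m.

42.6 m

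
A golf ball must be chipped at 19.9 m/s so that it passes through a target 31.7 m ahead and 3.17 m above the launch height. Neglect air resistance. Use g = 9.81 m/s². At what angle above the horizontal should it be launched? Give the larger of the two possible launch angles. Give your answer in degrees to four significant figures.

61.98°

Trajectory: y = x tanθ − g x² (1 + tan²θ)/(2v₀²). With x = 31.7, y = 3.17, v₀ = 19.9, g = 9.81:
12.45 tan²θ − 31.7 tanθ + (15.62) = 0.
tanθ = [31.7 ± √(31.7² − 4 × 12.45 × (15.62))] / (2 × 12.45) = (31.7 ± 15.08) / 24.89, giving tanθ = 0.6677 or 1.879.
θ = 33.73° or 61.98°; the larger is 61.98°.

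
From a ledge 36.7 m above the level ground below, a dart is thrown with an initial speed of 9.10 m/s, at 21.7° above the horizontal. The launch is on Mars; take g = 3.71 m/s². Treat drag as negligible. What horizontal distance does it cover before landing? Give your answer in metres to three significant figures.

46.0 m

Horizontal component vₓ = 9.100 cos 21.7° = 8.455 m/s; vertical v_y0 = 9.100 sin 21.7° = 3.365 m/s.
With up positive and y = 0 at the ground: y(t) = 36.7 + (3.365) t − 1.855 t². Setting y = 0 and taking the positive root: t = [3.365 + √(3.365² + 2·3.71·36.7)] / 3.71 = (3.365 + 16.84) / 3.71 = 5.446 s.
Horizontal distance: R = vₓ t = 8.455 × 5.446 = 46.05 m.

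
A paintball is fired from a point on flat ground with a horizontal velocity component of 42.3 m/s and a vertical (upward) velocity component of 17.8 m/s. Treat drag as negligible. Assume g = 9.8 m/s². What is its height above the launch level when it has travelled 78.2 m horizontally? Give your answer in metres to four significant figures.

x = vₓ t ⇒ t = 78.2/42.30 = 1.849 s.
Height: y = v_y0 t − ½ g t² = 17.80 × 1.849 − 4.900 × 1.849² = 32.91 − 16.75 = 16.16 m.

16.16 m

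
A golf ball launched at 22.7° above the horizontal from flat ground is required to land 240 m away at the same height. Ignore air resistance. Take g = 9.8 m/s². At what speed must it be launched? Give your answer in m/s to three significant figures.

From R = (v₀² / g) sin 2θ: v₀ = √(gR / sin 2θ).
v₀ = √(9.80 × 240 / sin 45.40°) = √(2352 / 0.7120) = √3303.2 = 57.47 m/s.

57.5 m/s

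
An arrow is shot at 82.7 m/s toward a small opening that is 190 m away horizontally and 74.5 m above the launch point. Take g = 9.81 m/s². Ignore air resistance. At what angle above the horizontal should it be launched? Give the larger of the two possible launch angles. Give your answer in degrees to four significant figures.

81.59°

Trajectory: y = x tanθ − g x² (1 + tan²θ)/(2v₀²). With x = 190, y = 74.5, v₀ = 82.7, g = 9.81:
25.89 tan²θ − 190 tanθ + (100.4) = 0.
tanθ = [190 ± √(190² − 4 × 25.89 × (100.4))] / (2 × 25.89) = (190 ± 160.3) / 51.78, giving tanθ = 0.5731 or 6.766.
θ = 29.82° or 81.59°; the larger is 81.59°.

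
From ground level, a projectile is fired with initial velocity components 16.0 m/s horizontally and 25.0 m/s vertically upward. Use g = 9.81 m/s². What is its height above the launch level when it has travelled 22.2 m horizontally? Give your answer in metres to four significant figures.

x = vₓ t ⇒ t = 22.2/16.00 = 1.388 s.
Height: y = v_y0 t − ½ g t² = 25.00 × 1.388 − 4.905 × 1.388² = 34.69 − 9.443 = 25.24 m.

25.24 m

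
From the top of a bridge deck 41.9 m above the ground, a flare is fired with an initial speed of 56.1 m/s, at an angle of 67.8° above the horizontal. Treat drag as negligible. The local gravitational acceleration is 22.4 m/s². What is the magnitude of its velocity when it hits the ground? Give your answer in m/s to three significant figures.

Resolve: vₓ = 56.10 cos 67.8° = 21.20 m/s and v_y0 = 56.10 sin 67.8° = 51.94 m/s.
With up positive and y = 0 at the ground: y(t) = 41.9 + (51.94) t − 11.20 t². Setting y = 0 and taking the positive root: t = [51.94 + √(51.94² + 2·22.4·41.9)] / 22.4 = (51.94 + 67.64) / 22.4 = 5.338 s.
Vertical velocity at impact: v_y = v_y0 − g t = 51.94 − 22.4 × 5.338 = −67.64 m/s.
Speed: |v| = √(vₓ² + v_y²) = √(21.20² + 67.64²) = 70.88 m/s.

70.9 m/s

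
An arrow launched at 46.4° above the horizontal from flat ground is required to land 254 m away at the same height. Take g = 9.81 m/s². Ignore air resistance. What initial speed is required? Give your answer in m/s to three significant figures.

49.9 m/s

From R = (v₀² / g) sin 2θ: v₀ = √(gR / sin 2θ).
v₀ = √(9.81 × 254 / sin 92.80°) = √(2492 / 0.9988) = √2494.7 = 49.95 m/s.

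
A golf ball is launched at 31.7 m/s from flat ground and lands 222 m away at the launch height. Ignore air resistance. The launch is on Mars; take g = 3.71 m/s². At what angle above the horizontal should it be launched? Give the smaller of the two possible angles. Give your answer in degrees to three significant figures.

27.5°

Level-ground range R = v₀² sin(2θ)/g ⇒ sin(2θ) = gR/v₀² = 3.71 × 222 / 31.7² = 0.8196.
2θ = 55.05° or 180° − 55.05° = 125.0°, so θ = 27.52° or 62.48°.
The smaller angle is 27.52°.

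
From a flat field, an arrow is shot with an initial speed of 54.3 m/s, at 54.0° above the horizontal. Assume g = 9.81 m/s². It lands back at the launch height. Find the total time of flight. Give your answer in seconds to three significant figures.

Horizontal component vₓ = 54.30 cos 54.0° = 31.92 m/s; vertical v_y0 = 54.30 sin 54.0° = 43.93 m/s.
Landing at launch height ⇒ T = 2 v_y0 / g = 2 × 43.93 / 9.81 = 8.956 s.

8.96 s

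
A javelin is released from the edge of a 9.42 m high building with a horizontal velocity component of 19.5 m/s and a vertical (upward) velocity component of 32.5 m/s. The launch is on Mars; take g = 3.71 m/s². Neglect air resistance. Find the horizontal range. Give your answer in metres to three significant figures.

With up positive and y = 0 at the ground: y(t) = 9.42 + (32.50) t − 1.855 t². Setting y = 0 and taking the positive root: t = [32.50 + √(32.50² + 2·3.71·9.42)] / 3.71 = (32.50 + 33.56) / 3.71 = 17.81 s.
Horizontal distance: R = vₓ t = 19.50 × 17.81 = 347.2 m.

347 m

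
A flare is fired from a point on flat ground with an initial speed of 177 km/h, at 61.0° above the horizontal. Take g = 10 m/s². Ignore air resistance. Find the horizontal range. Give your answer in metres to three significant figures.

Convert: 177 km/h = 177/3.6 = 49.17 m/s.
Components: vₓ = 49.17 cos 61.0° = 23.84 m/s, v_y0 = 49.17 sin 61.0° = 43.00 m/s.
Flight time T = 2 v_y0 / g = 8.600 s.
Range: R = vₓ T = 23.84 × 8.600 = 205.0 m.

205 m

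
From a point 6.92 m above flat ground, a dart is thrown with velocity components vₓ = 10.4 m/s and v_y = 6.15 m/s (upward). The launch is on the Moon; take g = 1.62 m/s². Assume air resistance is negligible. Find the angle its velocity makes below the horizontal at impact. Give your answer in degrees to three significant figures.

The projectile lands when y = 6.92 + (6.150) t − ½·1.62·t² = 0. Positive root: t = (6.150 + √(6.150² + 2·1.62·6.92)) / 1.62 = (6.150 + 7.762) / 1.62 = 8.587 s.
At impact: v_y = v_y0 − g t = −7.762 m/s; vₓ = 10.40 m/s.
Angle below horizontal: arctan(|v_y|/vₓ) = arctan(7.762/10.40) = 36.73°.

36.7°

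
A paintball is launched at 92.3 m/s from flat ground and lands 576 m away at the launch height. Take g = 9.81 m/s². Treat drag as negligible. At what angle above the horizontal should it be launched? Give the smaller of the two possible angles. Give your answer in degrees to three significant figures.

20.8°

From R = (v₀²/g) sin 2θ: sin 2θ = 9.81 × 576 / 8519.3 = 0.6633.
2θ = 41.55° or 180° − 41.55° = 138.5°, so θ = 20.77° or 69.23°.
The smaller angle is 20.77°.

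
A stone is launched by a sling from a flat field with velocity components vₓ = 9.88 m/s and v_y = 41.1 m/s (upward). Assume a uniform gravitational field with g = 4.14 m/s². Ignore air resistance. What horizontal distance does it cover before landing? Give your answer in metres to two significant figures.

200 m

Flight time T = 2 v_y0 / g = 19.86 s.
Range: R = vₓ T = 9.880 × 19.86 = 196.2 m.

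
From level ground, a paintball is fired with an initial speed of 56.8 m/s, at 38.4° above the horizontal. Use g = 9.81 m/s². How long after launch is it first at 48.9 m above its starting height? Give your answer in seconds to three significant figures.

1.87 s

vₓ = 56.80 cos 38.4° = 44.51 m/s; v_y0 = 56.80 sin 38.4° = 35.28 m/s.
Require v_y0 t − ½ g t² = 48.9, i.e. 4.905 t² − 35.28 t + 48.9 = 0.
t = [35.28 ± √(35.28² − 2·9.81·48.9)] / 9.81 = (35.28 ± 16.89) / 9.81, so t = 1.875 s or t = 5.318 s.
The first (ascending) time is 1.875 s.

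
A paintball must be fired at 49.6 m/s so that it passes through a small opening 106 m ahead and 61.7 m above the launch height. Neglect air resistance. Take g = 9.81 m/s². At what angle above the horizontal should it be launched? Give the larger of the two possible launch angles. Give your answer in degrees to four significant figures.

Trajectory: y = x tanθ − g x² (1 + tan²θ)/(2v₀²). With x = 106, y = 61.7, v₀ = 49.6, g = 9.81:
22.40 tan²θ − 106 tanθ + (84.10) = 0.
tanθ = [106 ± √(106² − 4 × 22.40 × (84.10))] / (2 × 22.40) = (106 ± 60.83) / 44.80, giving tanθ = 1.008 or 3.723.
θ = 45.24° or 74.97°; the larger is 74.97°.

74.97°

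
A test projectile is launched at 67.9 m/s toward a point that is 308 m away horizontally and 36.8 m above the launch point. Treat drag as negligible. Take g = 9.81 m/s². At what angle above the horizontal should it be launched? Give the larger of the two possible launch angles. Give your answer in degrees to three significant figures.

Trajectory: y = x tanθ − g x² (1 + tan²θ)/(2v₀²). With x = 308, y = 36.8, v₀ = 67.9, g = 9.81:
100.9 tan²θ − 308 tanθ + (137.7) = 0.
tanθ = [308 ± √(308² − 4 × 100.9 × (137.7))] / (2 × 100.9) = (308 ± 198.2) / 201.9, giving tanθ = 0.5442 or 2.508.
θ = 28.56° or 68.26°; the larger is 68.26°.

68.3°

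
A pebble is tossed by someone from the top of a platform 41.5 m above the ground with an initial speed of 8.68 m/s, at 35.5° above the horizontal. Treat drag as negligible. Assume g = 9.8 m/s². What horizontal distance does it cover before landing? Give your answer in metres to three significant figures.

24.5 m

Resolve: vₓ = 8.680 cos 35.5° = 7.067 m/s and v_y0 = 8.680 sin 35.5° = 5.041 m/s.
The projectile lands when y = 41.5 + (5.041) t − ½·9.80·t² = 0. Positive root: t = (5.041 + √(5.041² + 2·9.80·41.5)) / 9.80 = (5.041 + 28.96) / 9.80 = 3.470 s.
Horizontal distance: R = vₓ t = 7.067 × 3.470 = 24.52 m.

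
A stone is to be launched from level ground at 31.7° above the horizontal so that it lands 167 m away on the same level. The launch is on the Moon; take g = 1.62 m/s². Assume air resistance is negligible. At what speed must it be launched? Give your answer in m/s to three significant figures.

17.4 m/s

Level-ground range: R = v₀² sin(2θ)/g, so v₀ = √(gR / sin 2θ).
v₀ = √(1.62 × 167 / sin 63.40°) = √(270.5 / 0.8942) = √302.57 = 17.39 m/s.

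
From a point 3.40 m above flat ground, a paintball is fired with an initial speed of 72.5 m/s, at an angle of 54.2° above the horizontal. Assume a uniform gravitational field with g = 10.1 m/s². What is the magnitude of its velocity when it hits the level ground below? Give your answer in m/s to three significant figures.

Resolve: vₓ = 72.50 cos 54.2° = 42.41 m/s and v_y0 = 72.50 sin 54.2° = 58.80 m/s.
Vertical motion (up positive, ground at y = 0): 5.050 t² − (58.80) t − 3.40 = 0, so t = (58.80 + √(58.80² + 2·10.1·3.40)) / 10.1 = (58.80 + 59.38) / 10.1 = 11.70 s.
Vertical velocity at impact: v_y = v_y0 − g t = 58.80 − 10.1 × 11.70 = −59.38 m/s.
Speed: |v| = √(vₓ² + v_y²) = √(42.41² + 59.38²) = 72.97 m/s.

73.0 m/s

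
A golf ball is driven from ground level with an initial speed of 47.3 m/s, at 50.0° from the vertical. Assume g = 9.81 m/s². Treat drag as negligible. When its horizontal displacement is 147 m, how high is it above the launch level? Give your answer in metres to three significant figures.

42.6 m

vₓ = 47.30 sin 50.0° = 36.23 m/s; v_y0 = 47.30 cos 50.0° = 30.40 m/s.
At x = 147 m, t = x/vₓ = 147/36.23 = 4.057 s.
Height: y = v_y0 t − ½ g t² = 30.40 × 4.057 − 4.905 × 4.057² = 123.3 − 80.73 = 42.62 m.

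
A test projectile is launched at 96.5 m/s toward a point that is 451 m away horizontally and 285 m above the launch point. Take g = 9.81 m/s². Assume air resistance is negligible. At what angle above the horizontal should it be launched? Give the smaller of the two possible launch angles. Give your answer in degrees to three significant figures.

50.8°

Trajectory: y = x tanθ − g x² (1 + tan²θ)/(2v₀²). With x = 451, y = 285, v₀ = 96.5, g = 9.81:
107.1 tan²θ − 451 tanθ + (392.1) = 0.
tanθ = [451 ± √(451² − 4 × 107.1 × (392.1))] / (2 × 107.1) = (451 ± 188.0) / 214.3, giving tanθ = 1.227 or 2.982.
θ = 50.83° or 71.46°; the smaller is 50.83°.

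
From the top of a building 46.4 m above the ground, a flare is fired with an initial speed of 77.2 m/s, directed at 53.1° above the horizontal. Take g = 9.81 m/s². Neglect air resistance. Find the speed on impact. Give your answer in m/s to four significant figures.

82.89 m/s

vₓ = 77.20 cos 53.1° = 46.35 m/s; v_y0 = 77.20 sin 53.1° = 61.74 m/s.
The projectile lands when y = 46.4 + (61.74) t − ½·9.81·t² = 0. Positive root: t = (61.74 + √(61.74² + 2·9.81·46.4)) / 9.81 = (61.74 + 68.71) / 9.81 = 13.30 s.
Vertical velocity at impact: v_y = v_y0 − g t = 61.74 − 9.81 × 13.30 = −68.71 m/s.
Speed: |v| = √(vₓ² + v_y²) = √(46.35² + 68.71²) = 82.89 m/s.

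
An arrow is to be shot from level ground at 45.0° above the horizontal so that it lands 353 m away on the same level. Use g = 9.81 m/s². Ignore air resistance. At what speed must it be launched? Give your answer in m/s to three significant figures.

58.8 m/s

On level ground R = v₀² sin 2θ / g ⇒ v₀ = √(gR / sin 2θ).
v₀ = √(9.81 × 353 / sin 90.00°) = √(3463 / 1.000) = √3462.9 = 58.85 m/s.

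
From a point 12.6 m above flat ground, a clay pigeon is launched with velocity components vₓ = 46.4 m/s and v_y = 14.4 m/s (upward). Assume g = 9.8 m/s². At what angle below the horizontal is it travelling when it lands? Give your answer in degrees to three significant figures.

24.7°

With up positive and y = 0 at the ground: y(t) = 12.6 + (14.40) t − 4.900 t². Setting y = 0 and taking the positive root: t = [14.40 + √(14.40² + 2·9.80·12.6)] / 9.80 = (14.40 + 21.31) / 9.80 = 3.644 s.
At impact: v_y = v_y0 − g t = −21.31 m/s; vₓ = 46.40 m/s.
Angle below horizontal: arctan(|v_y|/vₓ) = arctan(21.31/46.40) = 24.67°.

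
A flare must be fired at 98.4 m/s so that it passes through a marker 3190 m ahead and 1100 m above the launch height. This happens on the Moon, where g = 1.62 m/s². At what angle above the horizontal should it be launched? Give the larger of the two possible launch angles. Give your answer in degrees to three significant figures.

Trajectory: y = x tanθ − g x² (1 + tan²θ)/(2v₀²). With x = 3190, y = 1100, v₀ = 98.4, g = 1.62:
851.3 tan²θ − 3190 tanθ + (1951) = 0.
tanθ = [3190 ± √(3190² − 4 × 851.3 × (1951))] / (2 × 851.3) = (3190 ± 1879) / 1703, giving tanθ = 0.7698 or 2.977.
θ = 37.59° or 71.43°; the larger is 71.43°.

71.4°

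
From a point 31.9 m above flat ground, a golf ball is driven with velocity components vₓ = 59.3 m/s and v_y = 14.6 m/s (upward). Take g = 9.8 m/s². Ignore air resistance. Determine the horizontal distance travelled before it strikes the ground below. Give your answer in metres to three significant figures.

Vertical motion (up positive, ground at y = 0): 4.900 t² − (14.60) t − 31.9 = 0, so t = (14.60 + √(14.60² + 2·9.80·31.9)) / 9.80 = (14.60 + 28.96) / 9.80 = 4.444 s.
Horizontal distance: R = vₓ t = 59.30 × 4.444 = 263.6 m.

264 m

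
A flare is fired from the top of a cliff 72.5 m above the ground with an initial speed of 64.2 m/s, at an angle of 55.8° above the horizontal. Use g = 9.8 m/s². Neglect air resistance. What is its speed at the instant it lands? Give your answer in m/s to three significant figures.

Resolve: vₓ = 64.20 cos 55.8° = 36.09 m/s and v_y0 = 64.20 sin 55.8° = 53.10 m/s.
With up positive and y = 0 at the ground: y(t) = 72.5 + (53.10) t − 4.900 t². Setting y = 0 and taking the positive root: t = [53.10 + √(53.10² + 2·9.80·72.5)] / 9.80 = (53.10 + 65.12) / 9.80 = 12.06 s.
Vertical velocity at impact: v_y = v_y0 − g t = 53.10 − 9.80 × 12.06 = −65.12 m/s.
Speed: |v| = √(vₓ² + v_y²) = √(36.09² + 65.12²) = 74.45 m/s.

74.4 m/s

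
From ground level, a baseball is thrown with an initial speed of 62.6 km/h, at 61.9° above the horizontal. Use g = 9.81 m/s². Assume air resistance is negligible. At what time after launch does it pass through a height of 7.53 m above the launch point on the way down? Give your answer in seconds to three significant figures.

Convert: 62.6 km/h = 62.6/3.6 = 17.39 m/s.
Horizontal component vₓ = 17.39 cos 61.9° = 8.190 m/s; vertical v_y0 = 17.39 sin 61.9° = 15.34 m/s.
Height y(t) = 15.34 t − 4.905 t² = 7.53 gives 4.905 t² − 15.34 t + 7.53 = 0.
t = [15.34 ± √(15.34² − 2·9.81·7.53)] / 9.81 = (15.34 ± 9.357) / 9.81, so t = 0.6098 s or t = 2.517 s.
The descending-branch root is 2.517 s.

2.52 s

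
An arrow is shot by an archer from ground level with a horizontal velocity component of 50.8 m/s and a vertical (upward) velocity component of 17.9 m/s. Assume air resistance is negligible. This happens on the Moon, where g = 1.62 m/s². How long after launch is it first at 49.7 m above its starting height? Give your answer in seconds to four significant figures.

3.256 s

Set y = v_y0 t − ½ g t² = 49.7: 0.8100 t² − 17.90 t + 49.7 = 0.
t = [17.90 ± √(17.90² − 2·1.62·49.7)] / 1.62 = (17.90 ± 12.62) / 1.62, so t = 3.256 s or t = 18.84 s.
The first (ascending) time is 3.256 s.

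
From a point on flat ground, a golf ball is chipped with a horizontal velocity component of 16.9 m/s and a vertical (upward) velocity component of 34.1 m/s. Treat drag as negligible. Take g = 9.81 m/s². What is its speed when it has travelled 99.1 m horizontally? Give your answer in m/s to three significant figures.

x = vₓ t ⇒ t = 99.1/16.90 = 5.864 s.
Vertical velocity there: v_y = v_y0 − g t = 34.10 − 9.81 × 5.864 = −23.42 m/s.
Speed: √(vₓ² + v_y²) = √(16.90² + 23.42²) = 28.88 m/s.

28.9 m/s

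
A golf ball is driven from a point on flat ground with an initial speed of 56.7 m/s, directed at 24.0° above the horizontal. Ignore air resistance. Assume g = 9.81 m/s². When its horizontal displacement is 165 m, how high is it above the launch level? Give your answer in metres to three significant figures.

Resolve: vₓ = 56.70 cos 24.0° = 51.80 m/s and v_y0 = 56.70 sin 24.0° = 23.06 m/s.
Time to reach x = 165 m: t = x/vₓ = 165/51.80 = 3.185 s.
Height: y = v_y0 t − ½ g t² = 23.06 × 3.185 − 4.905 × 3.185² = 73.46 − 49.77 = 23.69 m.

23.7 m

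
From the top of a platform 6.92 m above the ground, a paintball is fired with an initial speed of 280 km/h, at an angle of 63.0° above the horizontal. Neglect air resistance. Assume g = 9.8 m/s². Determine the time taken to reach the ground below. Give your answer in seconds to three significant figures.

Convert: 280 km/h = 280/3.6 = 77.78 m/s.
Horizontal component vₓ = 77.78 cos 63.0° = 35.31 m/s; vertical v_y0 = 77.78 sin 63.0° = 69.30 m/s.
Vertical motion (up positive, ground at y = 0): 4.900 t² − (69.30) t − 6.92 = 0, so t = (69.30 + √(69.30² + 2·9.80·6.92)) / 9.80 = (69.30 + 70.27) / 9.80 = 14.24 s.

14.2 s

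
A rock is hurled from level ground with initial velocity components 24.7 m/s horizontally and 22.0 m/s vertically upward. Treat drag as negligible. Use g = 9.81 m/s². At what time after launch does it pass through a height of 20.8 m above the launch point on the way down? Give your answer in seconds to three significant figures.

Height y(t) = 22.00 t − 4.905 t² = 20.8 gives 4.905 t² − 22.00 t + 20.8 = 0.
Quadratic formula: t = (22.00 ± √75.904) / 9.81 = (22.00 ± 8.712) / 9.81 → t = 1.355 s or 3.131 s.
The descending-branch root is 3.131 s.

3.13 s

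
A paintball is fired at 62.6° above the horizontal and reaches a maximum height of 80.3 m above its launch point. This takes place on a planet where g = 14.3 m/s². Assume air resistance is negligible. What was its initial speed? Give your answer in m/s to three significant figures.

At the peak v_y = 0, so v_y0 = √(2gH) = √(2 × 14.3 × 80.3) = 47.92 m/s.
v_y0 = v₀ sin θ ⇒ v₀ = 47.92 / sin 62.6° = 53.98 m/s.

54.0 m/s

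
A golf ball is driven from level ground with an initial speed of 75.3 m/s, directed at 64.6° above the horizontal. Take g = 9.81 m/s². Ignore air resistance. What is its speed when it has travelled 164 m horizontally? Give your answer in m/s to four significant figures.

Horizontal component vₓ = 75.30 cos 64.6° = 32.30 m/s; vertical v_y0 = 75.30 sin 64.6° = 68.02 m/s.
Time to reach x = 164 m: t = x/vₓ = 164/32.30 = 5.078 s.
Vertical velocity there: v_y = v_y0 − g t = 68.02 − 9.81 × 5.078 = 18.21 m/s.
Speed: √(vₓ² + v_y²) = √(32.30² + 18.21²) = 37.08 m/s.

37.08 m/s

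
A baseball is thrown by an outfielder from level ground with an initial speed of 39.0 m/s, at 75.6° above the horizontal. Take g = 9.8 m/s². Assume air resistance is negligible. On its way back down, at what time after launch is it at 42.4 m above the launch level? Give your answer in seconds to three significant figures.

6.35 s

Resolve: vₓ = 39.00 cos 75.6° = 9.699 m/s and v_y0 = 39.00 sin 75.6° = 37.77 m/s.
Set y = v_y0 t − ½ g t² = 42.4: 4.900 t² − 37.77 t + 42.4 = 0.
Quadratic formula: t = (37.77 ± √595.89) / 9.80 = (37.77 ± 24.41) / 9.80 → t = 1.364 s or 6.345 s.
The descending-branch root is 6.345 s.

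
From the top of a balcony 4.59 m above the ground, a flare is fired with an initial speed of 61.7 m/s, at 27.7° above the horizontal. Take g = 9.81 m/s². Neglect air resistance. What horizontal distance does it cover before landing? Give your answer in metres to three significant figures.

328 m

vₓ = 61.70 cos 27.7° = 54.63 m/s; v_y0 = 61.70 sin 27.7° = 28.68 m/s.
The projectile lands when y = 4.59 + (28.68) t − ½·9.81·t² = 0. Positive root: t = (28.68 + √(28.68² + 2·9.81·4.59)) / 9.81 = (28.68 + 30.21) / 9.81 = 6.003 s.
Horizontal distance: R = vₓ t = 54.63 × 6.003 = 327.9 m.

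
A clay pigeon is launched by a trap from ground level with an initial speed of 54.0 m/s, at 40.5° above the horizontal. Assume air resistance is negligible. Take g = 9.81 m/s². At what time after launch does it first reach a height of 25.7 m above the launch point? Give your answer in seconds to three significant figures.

0.829 s

Resolve: vₓ = 54.00 cos 40.5° = 41.06 m/s and v_y0 = 54.00 sin 40.5° = 35.07 m/s.
Require v_y0 t − ½ g t² = 25.7, i.e. 4.905 t² − 35.07 t + 25.7 = 0.
t = [35.07 ± √(35.07² − 2·9.81·25.7)] / 9.81 = (35.07 ± 26.94) / 9.81, so t = 0.8289 s or t = 6.321 s.
The first (ascending) time is 0.8289 s.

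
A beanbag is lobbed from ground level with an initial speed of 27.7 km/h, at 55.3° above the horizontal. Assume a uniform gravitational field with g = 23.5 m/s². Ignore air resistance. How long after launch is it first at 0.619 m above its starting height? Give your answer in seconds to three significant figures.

Convert: 27.7 km/h = 27.7/3.6 = 7.694 m/s.
vₓ = 7.694 cos 55.3° = 4.380 m/s; v_y0 = 7.694 sin 55.3° = 6.326 m/s.
Require v_y0 t − ½ g t² = 0.619, i.e. 11.75 t² − 6.326 t + 0.619 = 0.
Quadratic formula: t = (6.326 ± √10.925) / 23.5 = (6.326 ± 3.305) / 23.5 → t = 0.1285 s or 0.4098 s.
The first (ascending) time is 0.1285 s.

0.129 s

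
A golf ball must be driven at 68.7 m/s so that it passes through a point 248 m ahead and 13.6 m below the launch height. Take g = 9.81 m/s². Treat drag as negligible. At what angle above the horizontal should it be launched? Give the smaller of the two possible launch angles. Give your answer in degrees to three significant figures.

Trajectory: y = x tanθ − g x² (1 + tan²θ)/(2v₀²). With x = 248, y = −13.6, v₀ = 68.7, g = 9.81:
63.92 tan²θ − 248 tanθ + (50.32) = 0.
tanθ = [248 ± √(248² − 4 × 63.92 × (50.32))] / (2 × 63.92) = (248 ± 220.5) / 127.8, giving tanθ = 0.2148 or 3.665.
θ = 12.12° or 74.74°; the smaller is 12.12°.

12.1°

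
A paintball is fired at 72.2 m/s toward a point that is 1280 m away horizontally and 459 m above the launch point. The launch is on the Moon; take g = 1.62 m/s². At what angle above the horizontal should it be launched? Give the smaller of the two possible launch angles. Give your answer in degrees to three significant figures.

32.6°

Trajectory: y = x tanθ − g x² (1 + tan²θ)/(2v₀²). With x = 1280, y = 459, v₀ = 72.2, g = 1.62:
254.6 tan²θ − 1280 tanθ + (713.6) = 0.
tanθ = [1280 ± √(1280² − 4 × 254.6 × (713.6))] / (2 × 254.6) = (1280 ± 954.8) / 509.2, giving tanθ = 0.6386 or 4.389.
θ = 32.56° or 77.17°; the smaller is 32.56°.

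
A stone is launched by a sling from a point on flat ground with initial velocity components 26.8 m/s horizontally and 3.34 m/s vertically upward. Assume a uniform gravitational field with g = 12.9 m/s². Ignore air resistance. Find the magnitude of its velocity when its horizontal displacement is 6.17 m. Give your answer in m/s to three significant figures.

At x = 6.17 m, t = x/vₓ = 6.17/26.80 = 0.2302 s.
Vertical velocity there: v_y = v_y0 − g t = 3.340 − 12.9 × 0.2302 = 0.3701 m/s.
Speed: √(vₓ² + v_y²) = √(26.80² + 0.3701²) = 26.80 m/s.

26.8 m/s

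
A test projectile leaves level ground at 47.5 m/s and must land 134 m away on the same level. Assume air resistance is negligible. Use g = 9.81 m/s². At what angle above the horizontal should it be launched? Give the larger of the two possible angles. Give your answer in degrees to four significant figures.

72.18°

Level-ground range R = v₀² sin(2θ)/g ⇒ sin(2θ) = gR/v₀² = 9.81 × 134 / 47.5² = 0.5826.
2θ = 35.64° or 180° − 35.64° = 144.4°, so θ = 17.82° or 72.18°.
The larger angle is 72.18°.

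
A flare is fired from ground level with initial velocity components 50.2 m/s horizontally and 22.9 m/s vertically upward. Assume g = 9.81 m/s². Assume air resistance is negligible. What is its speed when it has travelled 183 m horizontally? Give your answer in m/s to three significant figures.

51.8 m/s

x = vₓ t ⇒ t = 183/50.20 = 3.645 s.
Vertical velocity there: v_y = v_y0 − g t = 22.90 − 9.81 × 3.645 = −12.86 m/s.
Speed: √(vₓ² + v_y²) = √(50.20² + 12.86²) = 51.82 m/s.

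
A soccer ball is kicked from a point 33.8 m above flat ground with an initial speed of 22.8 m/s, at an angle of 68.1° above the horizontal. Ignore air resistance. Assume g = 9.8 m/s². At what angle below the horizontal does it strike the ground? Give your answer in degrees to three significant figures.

75.7°

Horizontal component vₓ = 22.80 cos 68.1° = 8.504 m/s; vertical v_y0 = 22.80 sin 68.1° = 21.15 m/s.
With up positive and y = 0 at the ground: y(t) = 33.8 + (21.15) t − 4.900 t². Setting y = 0 and taking the positive root: t = [21.15 + √(21.15² + 2·9.80·33.8)] / 9.80 = (21.15 + 33.32) / 9.80 = 5.558 s.
At impact: v_y = v_y0 − g t = −33.32 m/s; vₓ = 8.504 m/s.
Angle below horizontal: arctan(|v_y|/vₓ) = arctan(33.32/8.504) = 75.68°.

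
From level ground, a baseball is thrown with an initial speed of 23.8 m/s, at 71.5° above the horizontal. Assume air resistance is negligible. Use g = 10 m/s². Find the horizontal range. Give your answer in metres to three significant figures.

Horizontal component vₓ = 23.80 cos 71.5° = 7.552 m/s; vertical v_y0 = 23.80 sin 71.5° = 22.57 m/s.
Time aloft: T = 2 v_y0 / g = 2 × 22.57 / 10.0 = 4.514 s.
Horizontal distance R = vₓ T = 7.552 × 4.514 = 34.09 m.

34.1 m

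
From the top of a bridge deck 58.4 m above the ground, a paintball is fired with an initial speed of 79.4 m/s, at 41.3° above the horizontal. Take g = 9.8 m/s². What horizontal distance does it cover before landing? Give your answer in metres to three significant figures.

Resolve: vₓ = 79.40 cos 41.3° = 59.65 m/s and v_y0 = 79.40 sin 41.3° = 52.40 m/s.
With up positive and y = 0 at the ground: y(t) = 58.4 + (52.40) t − 4.900 t². Setting y = 0 and taking the positive root: t = [52.40 + √(52.40² + 2·9.80·58.4)] / 9.80 = (52.40 + 62.38) / 9.80 = 11.71 s.
Horizontal distance: R = vₓ t = 59.65 × 11.71 = 698.6 m.

699 m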